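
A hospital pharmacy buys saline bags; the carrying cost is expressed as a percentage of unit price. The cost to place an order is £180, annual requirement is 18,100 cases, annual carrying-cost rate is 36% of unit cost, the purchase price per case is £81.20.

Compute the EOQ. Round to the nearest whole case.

472 cases

Holding cost per case per year: H = 36% × £81.2 = £29.2320
2DS/H = 2·18,100·180/29.232 = 222,906.40
EOQ = √222,906.40 ≈ 472.13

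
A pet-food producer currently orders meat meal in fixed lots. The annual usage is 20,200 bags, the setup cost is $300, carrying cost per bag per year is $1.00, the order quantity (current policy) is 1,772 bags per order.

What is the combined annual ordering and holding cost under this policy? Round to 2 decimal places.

Ordering: D/Q × S = 20,200/1,772 × $300 = $3,419.86
Holding:  Q/2 × H = 1,772/2 × $1 = $886.00
Total = $3,419.86 + $886.00 = $4,305.86

$4,305.86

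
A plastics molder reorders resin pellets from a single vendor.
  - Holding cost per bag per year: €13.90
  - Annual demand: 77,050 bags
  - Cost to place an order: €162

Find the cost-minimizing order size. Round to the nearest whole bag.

Q* = √(2·D·S / H) = √(2·77,050·162 / 13.9) = √1,795,985.6 ≈ 1,340.14

1,340 bags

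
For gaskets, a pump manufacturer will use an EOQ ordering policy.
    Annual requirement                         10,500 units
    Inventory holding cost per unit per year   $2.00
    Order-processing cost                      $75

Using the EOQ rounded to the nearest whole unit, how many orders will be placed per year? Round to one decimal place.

11.8 orders per year

Optimal lot size Q* = (2 × 10,500 × $75 / $2)^½ ≈ 887.41 → Q = 887
Orders per year = D/Q = 10,500 / 887 = 11.838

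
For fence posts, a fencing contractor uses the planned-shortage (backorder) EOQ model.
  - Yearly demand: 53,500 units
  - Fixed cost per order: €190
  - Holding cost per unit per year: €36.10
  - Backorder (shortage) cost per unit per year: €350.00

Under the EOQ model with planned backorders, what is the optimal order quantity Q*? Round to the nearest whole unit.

Basic EOQ = √(2·53,500·190/36.1) = 750.438
Backorder adjustment √((H+b)/b) = √((36.1+350)/350) = 1.0503
Q* = 750.438 × 1.0503 ≈ 788.19

788 units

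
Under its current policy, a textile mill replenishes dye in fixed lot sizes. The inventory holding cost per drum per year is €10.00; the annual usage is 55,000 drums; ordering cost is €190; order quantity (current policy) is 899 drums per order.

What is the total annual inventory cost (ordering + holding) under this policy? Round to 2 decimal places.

€16,119.03

Annual ordering cost = (D/Q)·S = (55,000/899) × 190 = €11,624.03
Annual holding cost  = (Q/2)·H = (899/2) × 10 = €4,495.00
Total = €11,624.03 + €4,495.00 = €16,119.03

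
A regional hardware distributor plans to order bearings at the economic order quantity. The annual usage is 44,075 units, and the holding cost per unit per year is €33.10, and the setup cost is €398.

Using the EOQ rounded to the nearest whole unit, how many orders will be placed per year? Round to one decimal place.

42.8 orders per year

EOQ = √(2DS/H) = √(2 × 44,075 × 398 / 33.1)
    = √(1,059,930.51) ≈ 1,029.53 → Q = 1,030
Orders per year = D/Q = 44,075 / 1,030 = 42.791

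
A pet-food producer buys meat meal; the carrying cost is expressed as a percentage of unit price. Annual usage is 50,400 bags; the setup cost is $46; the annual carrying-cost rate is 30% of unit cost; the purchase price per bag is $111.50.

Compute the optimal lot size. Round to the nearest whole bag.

Holding cost per bag per year: H = 30% × $111.5 = $33.4500
Q* = √(2·D·S / H) = √(2·50,400·46 / 33.45) = √138,618.8 ≈ 372.32

372 bags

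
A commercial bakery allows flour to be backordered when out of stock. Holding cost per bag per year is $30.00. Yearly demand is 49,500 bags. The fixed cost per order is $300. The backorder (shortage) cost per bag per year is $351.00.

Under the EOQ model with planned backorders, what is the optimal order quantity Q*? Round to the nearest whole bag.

1,037 bags

Q* = √(2DS/H) · √((H + b)/b)
   = √(2 × 49,500 × 300 / 30) · √((30 + 351) / 351)
   = 994.987 × 1.0419 ≈ 1,036.64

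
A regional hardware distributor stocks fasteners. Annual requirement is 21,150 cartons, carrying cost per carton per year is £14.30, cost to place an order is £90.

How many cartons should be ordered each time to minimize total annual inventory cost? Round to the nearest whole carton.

Q* = √(2·D·S / H) = √(2·21,150·90 / 14.3) = √266,223.8 ≈ 515.97

516 cartons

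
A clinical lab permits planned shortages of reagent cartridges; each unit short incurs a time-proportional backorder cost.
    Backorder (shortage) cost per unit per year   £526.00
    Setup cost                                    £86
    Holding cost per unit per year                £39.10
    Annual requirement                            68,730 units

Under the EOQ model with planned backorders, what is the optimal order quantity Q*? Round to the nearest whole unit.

570 units

Basic EOQ = √(2·68,730·86/39.1) = 549.856
Backorder adjustment √((H+b)/b) = √((39.1+526)/526) = 1.0365
Q* = 549.856 × 1.0365 ≈ 569.93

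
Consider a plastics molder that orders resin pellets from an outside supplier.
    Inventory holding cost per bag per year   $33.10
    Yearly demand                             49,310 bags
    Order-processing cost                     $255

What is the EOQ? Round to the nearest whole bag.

2DS/H = 2·49,310·255/33.1 = 759,761.33
EOQ = √759,761.33 ≈ 871.64

872 bags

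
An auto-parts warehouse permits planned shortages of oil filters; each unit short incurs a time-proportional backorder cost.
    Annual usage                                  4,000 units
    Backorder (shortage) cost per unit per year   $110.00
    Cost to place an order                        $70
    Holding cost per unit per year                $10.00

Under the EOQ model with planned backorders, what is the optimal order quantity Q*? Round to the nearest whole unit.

Q* = √(2DS/H) · √((H + b)/b)
   = √(2 × 4,000 × 70 / 10) · √((10 + 110) / 110)
   = 236.643 × 1.0445 ≈ 247.17

247 units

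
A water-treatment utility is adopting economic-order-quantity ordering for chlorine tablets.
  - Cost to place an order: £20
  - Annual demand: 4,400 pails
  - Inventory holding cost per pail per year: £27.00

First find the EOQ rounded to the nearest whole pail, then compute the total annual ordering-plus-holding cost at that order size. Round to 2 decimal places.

£2,179.92

Q* = √(2·D·S / H) = √(2·4,400·20 / 27) = √6,518.5 ≈ 80.74 → Q = 81 pails
Annual ordering cost = (D/Q)·S = (4,400/81) × 20 = £1,086.42
Annual holding cost  = (Q/2)·H = (81/2) × 27 = £1,093.50
Total = £1,086.42 + £1,093.50 = £2,179.92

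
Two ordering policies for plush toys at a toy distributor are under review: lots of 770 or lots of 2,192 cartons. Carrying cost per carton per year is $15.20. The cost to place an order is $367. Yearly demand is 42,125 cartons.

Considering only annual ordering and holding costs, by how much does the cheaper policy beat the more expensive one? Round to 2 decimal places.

Annual cost at Q: ordering D·S/Q plus holding Q·H/2.
TC(770) = (42,125/770)×367 + (770/2)×15.2 = $25,929.76
TC(2,192) = (42,125/2,192)×367 + (2,192/2)×15.2 = $23,712.06
Lots of 2,192 are cheaper by $2,217.70.

$2,217.70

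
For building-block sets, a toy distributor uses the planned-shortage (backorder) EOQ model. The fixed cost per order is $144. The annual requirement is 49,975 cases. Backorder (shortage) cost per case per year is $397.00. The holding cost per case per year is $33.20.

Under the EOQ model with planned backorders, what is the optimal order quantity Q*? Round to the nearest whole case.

685 cases

Q* = √(2DS/H) · √((H + b)/b)
   = √(2 × 49,975 × 144 / 33.2) · √((33.2 + 397) / 397)
   = 658.421 × 1.0410 ≈ 685.40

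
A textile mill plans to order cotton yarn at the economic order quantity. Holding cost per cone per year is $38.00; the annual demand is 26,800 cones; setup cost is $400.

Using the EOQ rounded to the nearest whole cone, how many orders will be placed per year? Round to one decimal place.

35.7 orders per year

Q* = √(2·D·S / H) = √(2·26,800·400 / 38) = √564,210.5 ≈ 751.14 → Q = 751
N = D/Q = 26,800/751 ≈ 35.686 orders/yr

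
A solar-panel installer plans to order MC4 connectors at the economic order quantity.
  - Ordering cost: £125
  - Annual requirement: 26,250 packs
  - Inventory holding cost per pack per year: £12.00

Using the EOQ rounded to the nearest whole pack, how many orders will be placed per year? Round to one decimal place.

35.5 orders per year

Q* = √(2·D·S / H) = √(2·26,250·125 / 12) = √546,875.0 ≈ 739.51 → Q = 740
N = D/Q = 26,250/740 ≈ 35.473 orders/yr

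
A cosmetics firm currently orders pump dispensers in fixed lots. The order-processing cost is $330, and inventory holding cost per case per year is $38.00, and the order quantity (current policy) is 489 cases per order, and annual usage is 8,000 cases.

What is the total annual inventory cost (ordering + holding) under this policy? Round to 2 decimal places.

$14,689.77

Annual ordering cost = (D/Q)·S = (8,000/489) × 330 = $5,398.77
Annual holding cost  = (Q/2)·H = (489/2) × 38 = $9,291.00
Total = $5,398.77 + $9,291.00 = $14,689.77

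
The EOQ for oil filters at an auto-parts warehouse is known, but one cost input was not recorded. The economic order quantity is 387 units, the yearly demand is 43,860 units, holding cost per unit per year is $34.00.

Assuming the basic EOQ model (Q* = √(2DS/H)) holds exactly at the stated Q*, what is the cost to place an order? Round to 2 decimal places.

$58.05

EOQ relation: Q² = 2DS/H, so rearrange for the unknown.
S = Q²H / (2D) = 387² × 34 / (2 × 43,860) = 58.0500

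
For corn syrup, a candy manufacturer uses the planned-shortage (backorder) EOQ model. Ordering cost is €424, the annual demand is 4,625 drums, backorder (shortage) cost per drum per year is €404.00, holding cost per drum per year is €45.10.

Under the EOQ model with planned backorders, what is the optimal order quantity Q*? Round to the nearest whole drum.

Basic EOQ = √(2·4,625·424/45.1) = 294.894
Backorder adjustment √((H+b)/b) = √((45.1+404)/404) = 1.0543
Q* = 294.894 × 1.0543 ≈ 310.92

311 drums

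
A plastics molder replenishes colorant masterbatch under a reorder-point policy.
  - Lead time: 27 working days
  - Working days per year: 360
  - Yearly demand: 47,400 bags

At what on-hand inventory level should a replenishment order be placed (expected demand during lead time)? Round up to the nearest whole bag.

3,555 bags

Daily demand d = 47,400 / 360 = 131.667 bags/day
Demand during lead time = 131.667 × 27 = 3,555.00
Reorder point = 3,555.00 → round up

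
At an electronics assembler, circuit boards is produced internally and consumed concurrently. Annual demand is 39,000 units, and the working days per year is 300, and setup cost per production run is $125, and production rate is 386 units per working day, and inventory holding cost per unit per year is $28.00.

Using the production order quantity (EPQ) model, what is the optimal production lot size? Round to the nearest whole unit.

Daily demand d = 39,000/300 = 130.000; p = 386; 1 − d/p = 0.66321
EPQ = √(2DS / (H(1 − d/p)))
    = √(2 × 39,000 × 125 / (28 × 0.66321)) ≈ 724.60

725 units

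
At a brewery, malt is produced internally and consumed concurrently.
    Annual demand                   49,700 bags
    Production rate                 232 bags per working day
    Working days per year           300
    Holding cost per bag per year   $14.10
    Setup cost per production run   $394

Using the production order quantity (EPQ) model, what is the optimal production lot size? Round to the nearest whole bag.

3,117 bags

d = 49,700/300 = 165.6667 bags/day;  effective holding cost H(1 − d/p) = 14.1·(1 − 165.6667/232) = 4.03147
Q* = √(2DS / H_eff) = √(2·49,700·394 / 4.03147) ≈ 3,116.81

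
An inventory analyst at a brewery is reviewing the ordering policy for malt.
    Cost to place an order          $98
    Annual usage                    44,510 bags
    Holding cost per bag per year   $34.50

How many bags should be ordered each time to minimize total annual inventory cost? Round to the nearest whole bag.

EOQ = √(2DS/H) = √(2 × 44,510 × 98 / 34.5)
    = √(252,868.41) ≈ 502.86

503 bags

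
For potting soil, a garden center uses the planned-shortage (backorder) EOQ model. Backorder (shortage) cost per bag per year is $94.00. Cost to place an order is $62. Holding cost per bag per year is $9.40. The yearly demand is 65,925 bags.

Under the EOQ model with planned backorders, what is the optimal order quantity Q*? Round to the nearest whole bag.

978 bags

Basic EOQ = √(2·65,925·62/9.4) = 932.550
Backorder adjustment √((H+b)/b) = √((9.4+94)/94) = 1.0488
Q* = 932.550 × 1.0488 ≈ 978.07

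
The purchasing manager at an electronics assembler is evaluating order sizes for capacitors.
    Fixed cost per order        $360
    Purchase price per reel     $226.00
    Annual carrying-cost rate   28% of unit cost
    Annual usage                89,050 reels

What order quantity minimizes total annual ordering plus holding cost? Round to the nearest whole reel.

Carrying cost H = $226 × 28% = $63.2800/reel/yr
Q* = √(2·D·S / H) = √(2·89,050·360 / 63.28) = √1,013,211.1 ≈ 1,006.58

1,007 reels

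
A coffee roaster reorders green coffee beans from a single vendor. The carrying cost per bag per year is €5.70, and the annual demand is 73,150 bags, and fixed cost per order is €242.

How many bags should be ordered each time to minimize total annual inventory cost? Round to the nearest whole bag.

2,492 bags

Optimal lot size Q* = (2 × 73,150 × €242 / €5.7)^½ ≈ 2,492.25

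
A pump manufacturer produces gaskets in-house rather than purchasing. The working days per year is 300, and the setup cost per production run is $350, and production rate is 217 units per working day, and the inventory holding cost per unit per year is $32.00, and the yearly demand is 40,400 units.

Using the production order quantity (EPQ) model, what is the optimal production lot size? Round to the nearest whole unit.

1,526 units

Daily demand d = 40,400/300 = 134.667; p = 217; 1 − d/p = 0.37942
EPQ = √(2DS / (H(1 − d/p)))
    = √(2 × 40,400 × 350 / (32 × 0.37942)) ≈ 1,526.18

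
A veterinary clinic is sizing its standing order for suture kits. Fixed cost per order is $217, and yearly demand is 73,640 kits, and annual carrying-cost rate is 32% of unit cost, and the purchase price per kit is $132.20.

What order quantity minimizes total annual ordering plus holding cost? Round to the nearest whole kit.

869 kits

Carrying cost H = $132.2 × 32% = $42.3040/kit/yr
Q* = √(2·D·S / H) = √(2·73,640·217 / 42.304) = √755,478.4 ≈ 869.18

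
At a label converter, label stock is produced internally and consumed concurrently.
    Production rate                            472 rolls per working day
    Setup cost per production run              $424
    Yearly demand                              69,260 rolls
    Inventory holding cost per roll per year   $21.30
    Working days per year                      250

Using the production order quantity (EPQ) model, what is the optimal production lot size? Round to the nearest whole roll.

d = 69,260/250 = 277.0400 rolls/day;  effective holding cost H(1 − d/p) = 21.3·(1 − 277.0400/472) = 8.79798
Q* = √(2DS / H_eff) = √(2·69,260·424 / 8.79798) ≈ 2,583.73

2,584 rolls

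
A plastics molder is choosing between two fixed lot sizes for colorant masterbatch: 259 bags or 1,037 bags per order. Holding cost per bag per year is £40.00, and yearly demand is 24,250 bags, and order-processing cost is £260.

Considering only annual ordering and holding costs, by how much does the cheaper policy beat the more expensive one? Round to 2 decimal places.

For each Q, cost = (D/Q)·S + (Q/2)·H.
TC(259) = (24,250/259)×260 + (259/2)×40 = £29,523.63
TC(1,037) = (24,250/1,037)×260 + (1,037/2)×40 = £26,820.04
Lots of 1,037 are cheaper by £2,703.59.

£2,703.59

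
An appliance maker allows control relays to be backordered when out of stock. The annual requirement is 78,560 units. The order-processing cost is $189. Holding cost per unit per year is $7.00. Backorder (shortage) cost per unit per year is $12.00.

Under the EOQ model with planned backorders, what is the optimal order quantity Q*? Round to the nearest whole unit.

Basic EOQ = √(2·78,560·189/7) = 2,059.670
Backorder adjustment √((H+b)/b) = √((7+12)/12) = 1.2583
Q* = 2,059.670 × 1.2583 ≈ 2,591.69

2,592 units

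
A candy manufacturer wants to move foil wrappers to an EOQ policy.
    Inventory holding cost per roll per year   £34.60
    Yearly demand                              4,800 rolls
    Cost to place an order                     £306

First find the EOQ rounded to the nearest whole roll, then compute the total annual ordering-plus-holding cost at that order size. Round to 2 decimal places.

EOQ = √(2DS/H) = √(2 × 4,800 × 306 / 34.6)
    = √(84,901.73) ≈ 291.38 → Q = 291 rolls
Ordering: D/Q × S = 4,800/291 × £306 = £5,047.42
Holding:  Q/2 × H = 291/2 × £34.6 = £5,034.30
Total = £5,047.42 + £5,034.30 = £10,081.72

£10,081.72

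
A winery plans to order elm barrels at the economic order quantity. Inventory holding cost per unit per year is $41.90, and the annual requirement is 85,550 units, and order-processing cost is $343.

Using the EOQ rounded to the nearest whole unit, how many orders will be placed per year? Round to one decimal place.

EOQ = √(2DS/H) = √(2 × 85,550 × 343 / 41.9)
    = √(1,400,651.55) ≈ 1,183.49 → Q = 1,183
Orders per year = D/Q = 85,550 / 1,183 = 72.316

72.3 orders per year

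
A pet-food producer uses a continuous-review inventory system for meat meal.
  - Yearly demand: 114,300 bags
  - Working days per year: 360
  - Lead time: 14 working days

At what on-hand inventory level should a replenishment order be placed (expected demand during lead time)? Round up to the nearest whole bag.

Daily demand d = 114,300 / 360 = 317.500 bags/day
Demand during lead time = 317.500 × 14 = 4,445.00
Reorder point = 4,445.00 → round up

4,445 bags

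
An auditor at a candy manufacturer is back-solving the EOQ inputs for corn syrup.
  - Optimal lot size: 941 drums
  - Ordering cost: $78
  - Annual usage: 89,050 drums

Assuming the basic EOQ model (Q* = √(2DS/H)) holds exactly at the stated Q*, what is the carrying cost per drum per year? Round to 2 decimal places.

$15.69

Since Q* = (2DS/H)^½, squaring gives Q*²·H = 2DS.
H = 2DS / Q² = 2 × 89,050 × 78 / 941² = 15.6884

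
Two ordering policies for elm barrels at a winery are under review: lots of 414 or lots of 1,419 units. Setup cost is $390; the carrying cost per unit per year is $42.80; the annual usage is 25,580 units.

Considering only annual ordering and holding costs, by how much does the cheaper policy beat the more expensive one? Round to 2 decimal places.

$4,440.34

Annual cost at Q: ordering D·S/Q plus holding Q·H/2.
TC(414) = (25,580/414)×390 + (414/2)×42.8 = $32,956.70
TC(1,419) = (25,580/1,419)×390 + (1,419/2)×42.8 = $37,397.04
|ΔTC| = |$32,956.70 − $37,397.04| = $4,440.34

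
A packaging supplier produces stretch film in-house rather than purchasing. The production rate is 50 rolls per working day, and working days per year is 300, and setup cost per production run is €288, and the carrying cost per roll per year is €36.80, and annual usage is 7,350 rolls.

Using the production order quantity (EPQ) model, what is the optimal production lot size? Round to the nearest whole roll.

475 rolls

Daily demand d = 7,350/300 = 24.500; p = 50; 1 − d/p = 0.51000
EPQ = √(2DS / (H(1 − d/p)))
    = √(2 × 7,350 × 288 / (36.8 × 0.51000)) ≈ 474.95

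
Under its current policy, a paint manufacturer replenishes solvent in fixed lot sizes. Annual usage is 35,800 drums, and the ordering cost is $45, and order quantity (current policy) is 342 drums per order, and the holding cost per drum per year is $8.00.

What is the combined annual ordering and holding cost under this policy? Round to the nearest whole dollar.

Orders/yr = 35,800/342 = 104.678; ordering cost = 104.678 × $45 = $4,710.53
Average inventory = 342/2 = 171; holding cost = 171 × $8 = $1,368.00
Total = $4,710.53 + $1,368.00 = $6,078.53

$6,079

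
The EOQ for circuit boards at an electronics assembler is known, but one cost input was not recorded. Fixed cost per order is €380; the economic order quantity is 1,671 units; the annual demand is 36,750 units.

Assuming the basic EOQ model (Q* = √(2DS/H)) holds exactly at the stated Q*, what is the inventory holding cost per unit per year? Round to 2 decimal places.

€10.00

From Q* = √(2DS/H) ⇒ Q*² = 2DS/H.
H = 2DS / Q² = 2 × 36,750 × 380 / 1,671² = 10.0027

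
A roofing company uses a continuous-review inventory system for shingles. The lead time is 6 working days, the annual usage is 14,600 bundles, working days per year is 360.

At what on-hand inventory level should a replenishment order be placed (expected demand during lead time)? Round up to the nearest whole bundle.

Daily demand d = 14,600 / 360 = 40.556 bundles/day
Demand during lead time = 40.556 × 6 = 243.33
Reorder point = 243.33 → round up

244 bundles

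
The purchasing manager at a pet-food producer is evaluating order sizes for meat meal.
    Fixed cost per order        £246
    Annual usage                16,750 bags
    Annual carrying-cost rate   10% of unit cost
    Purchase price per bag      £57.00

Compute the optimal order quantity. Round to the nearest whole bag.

Carrying cost H = £57 × 10% = £5.7000/bag/yr
2DS/H = 2·16,750·246/5.7 = 1,445,789.47
EOQ = √1,445,789.47 ≈ 1,202.41

1,202 bags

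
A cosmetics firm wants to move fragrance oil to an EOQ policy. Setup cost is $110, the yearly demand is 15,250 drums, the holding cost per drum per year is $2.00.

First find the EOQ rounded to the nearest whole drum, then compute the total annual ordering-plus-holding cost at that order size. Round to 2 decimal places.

Optimal lot size Q* = (2 × 15,250 × $110 / $2)^½ ≈ 1,295.18 → Q = 1,295 drums
Annual ordering cost = (D/Q)·S = (15,250/1,295) × 110 = $1,295.37
Annual holding cost  = (Q/2)·H = (1,295/2) × 2 = $1,295.00
Total = $1,295.37 + $1,295.00 = $2,590.37

$2,590.37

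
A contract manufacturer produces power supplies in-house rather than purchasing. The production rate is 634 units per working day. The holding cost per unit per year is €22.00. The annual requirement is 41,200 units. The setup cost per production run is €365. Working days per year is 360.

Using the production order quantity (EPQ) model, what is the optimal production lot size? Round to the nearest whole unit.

1,292 units

Daily demand d = 41,200/360 = 114.444; p = 634; 1 − d/p = 0.81949
EPQ = √(2DS / (H(1 − d/p)))
    = √(2 × 41,200 × 365 / (22 × 0.81949)) ≈ 1,291.60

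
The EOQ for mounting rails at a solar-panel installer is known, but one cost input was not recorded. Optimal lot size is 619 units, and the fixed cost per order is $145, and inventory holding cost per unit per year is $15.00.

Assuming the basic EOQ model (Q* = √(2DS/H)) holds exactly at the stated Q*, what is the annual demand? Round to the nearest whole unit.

19,819 units per year

From Q* = √(2DS/H) ⇒ Q*² = 2DS/H.
D = Q²H / (2S) = 619² × 15 / (2 × 145) = 19,818.67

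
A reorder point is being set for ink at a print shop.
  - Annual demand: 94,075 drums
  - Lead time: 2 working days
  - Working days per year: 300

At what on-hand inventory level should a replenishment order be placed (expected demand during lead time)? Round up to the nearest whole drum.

628 drums

Daily demand d = 94,075 / 300 = 313.583 drums/day
Demand during lead time = 313.583 × 2 = 627.17
Reorder point = 627.17 → round up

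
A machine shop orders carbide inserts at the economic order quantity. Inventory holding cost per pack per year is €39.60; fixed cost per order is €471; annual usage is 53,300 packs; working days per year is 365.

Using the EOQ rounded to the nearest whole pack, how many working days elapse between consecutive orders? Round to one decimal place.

2DS/H = 2·53,300·471/39.6 = 1,267,893.94
EOQ = √1,267,893.94 ≈ 1,126.01 → Q = 1,126 packs
Days between orders = 365 / (D/Q) = 365 / 47.336 ≈ 7.711

7.7 days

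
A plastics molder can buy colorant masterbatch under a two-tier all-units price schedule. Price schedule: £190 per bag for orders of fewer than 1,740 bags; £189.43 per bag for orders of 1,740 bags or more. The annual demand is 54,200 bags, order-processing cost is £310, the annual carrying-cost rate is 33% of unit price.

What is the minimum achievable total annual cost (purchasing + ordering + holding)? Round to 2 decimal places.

£10,331,147.67

H₁ = 33%×£190 = £62.7000;  H₂ = 33%×£189.43 = £62.5119
EOQ₁ = √(2×54,200×310/62.7000) = 732.09  (< 1,740, feasible at tier 1)
EOQ₂ = √(2×54,200×310/62.5119) = 733.19  (< 1,740 → use Q = 1,740 at tier-2 price)
TC(tier 1 (EOQ₁), Q≈732.1) = £10,343,901.75
TC(tier 2, Q≈1,740.0) = £10,331,147.67
Minimum at tier 2: £10,331,147.67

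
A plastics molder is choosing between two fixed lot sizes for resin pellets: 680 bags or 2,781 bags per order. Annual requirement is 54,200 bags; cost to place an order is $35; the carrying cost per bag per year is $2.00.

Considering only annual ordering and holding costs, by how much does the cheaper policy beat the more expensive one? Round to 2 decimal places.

Annual cost at Q: ordering D·S/Q plus holding Q·H/2.
TC(680) = (54,200/680)×35 + (680/2)×2 = $3,469.71
TC(2,781) = (54,200/2,781)×35 + (2,781/2)×2 = $3,463.13
Cheaper: Q = 2,781.  Difference = $6.58

$6.58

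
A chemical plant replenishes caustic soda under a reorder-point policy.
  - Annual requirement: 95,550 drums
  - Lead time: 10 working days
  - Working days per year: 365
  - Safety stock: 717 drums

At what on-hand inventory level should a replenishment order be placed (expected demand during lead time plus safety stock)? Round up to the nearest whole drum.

Daily demand d = 95,550 / 365 = 261.781 drums/day
Demand during lead time = 261.781 × 10 = 2,617.81
Reorder point = 2,617.81 + 717 = 3,334.81 → round up

3,335 drums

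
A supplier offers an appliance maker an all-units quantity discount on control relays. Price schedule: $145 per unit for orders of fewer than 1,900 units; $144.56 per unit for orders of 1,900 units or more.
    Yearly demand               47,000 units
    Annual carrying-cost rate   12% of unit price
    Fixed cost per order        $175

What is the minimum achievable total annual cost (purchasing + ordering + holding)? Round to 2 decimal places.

H₁ = 12%×$145 = $17.4000;  H₂ = 12%×$144.56 = $17.3472
EOQ₁ = √(2×47,000×175/17.4000) = 972.32  (< 1,900, feasible at tier 1)
EOQ₂ = √(2×47,000×175/17.3472) = 973.80  (< 1,900 → use Q = 1,900 at tier-2 price)
TC(tier 1 (EOQ₁), Q≈972.3) = $6,831,918.33
TC(tier 2, Q≈1,900.0) = $6,815,128.79
Minimum at tier 2: $6,815,128.79

$6,815,128.79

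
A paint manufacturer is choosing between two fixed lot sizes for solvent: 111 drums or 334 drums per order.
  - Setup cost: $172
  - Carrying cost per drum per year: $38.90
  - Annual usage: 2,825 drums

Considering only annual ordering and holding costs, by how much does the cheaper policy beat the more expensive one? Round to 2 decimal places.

$1,414.66

For each Q, cost = (D/Q)·S + (Q/2)·H.
TC(111) = (2,825/111)×172 + (111/2)×38.9 = $6,536.43
TC(334) = (2,825/334)×172 + (334/2)×38.9 = $7,951.09
Lots of 111 are cheaper by $1,414.66.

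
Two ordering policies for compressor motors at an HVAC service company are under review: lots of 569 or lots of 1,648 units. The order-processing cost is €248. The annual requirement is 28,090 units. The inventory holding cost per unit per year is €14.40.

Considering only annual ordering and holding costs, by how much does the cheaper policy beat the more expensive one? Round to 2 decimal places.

Annual cost at Q: ordering D·S/Q plus holding Q·H/2.
TC(569) = (28,090/569)×248 + (569/2)×14.4 = €16,339.89
TC(1,648) = (28,090/1,648)×248 + (1,648/2)×14.4 = €16,092.74
|ΔTC| = |€16,339.89 − €16,092.74| = €247.16

€247.16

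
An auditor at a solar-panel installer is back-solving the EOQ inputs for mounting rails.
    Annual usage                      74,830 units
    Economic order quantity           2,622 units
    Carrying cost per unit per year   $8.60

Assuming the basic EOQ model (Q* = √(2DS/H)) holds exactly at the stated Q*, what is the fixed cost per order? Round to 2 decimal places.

$395.06

EOQ relation: Q² = 2DS/H, so rearrange for the unknown.
S = Q²H / (2D) = 2,622² × 8.6 / (2 × 74,830) = 395.0555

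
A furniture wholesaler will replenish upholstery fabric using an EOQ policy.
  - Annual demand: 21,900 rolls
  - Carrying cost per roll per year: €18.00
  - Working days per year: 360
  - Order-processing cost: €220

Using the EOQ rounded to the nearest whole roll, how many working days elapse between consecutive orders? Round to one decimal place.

12.0 days

2DS/H = 2·21,900·220/18 = 535,333.33
EOQ = √535,333.33 ≈ 731.66 → Q = 732 rolls
Cycle time = (working days × Q)/D = (360 × 732) / 21,900 = 12.033 days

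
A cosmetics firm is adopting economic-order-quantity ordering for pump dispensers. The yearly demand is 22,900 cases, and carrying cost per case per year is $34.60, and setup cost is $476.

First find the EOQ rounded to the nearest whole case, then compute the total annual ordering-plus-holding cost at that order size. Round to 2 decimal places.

$27,464.66

Optimal lot size Q* = (2 × 22,900 × $476 / $34.6)^½ ≈ 793.78 → Q = 794 cases
Annual ordering cost = (D/Q)·S = (22,900/794) × 476 = $13,728.46
Annual holding cost  = (Q/2)·H = (794/2) × 34.6 = $13,736.20
Total = $13,728.46 + $13,736.20 = $27,464.66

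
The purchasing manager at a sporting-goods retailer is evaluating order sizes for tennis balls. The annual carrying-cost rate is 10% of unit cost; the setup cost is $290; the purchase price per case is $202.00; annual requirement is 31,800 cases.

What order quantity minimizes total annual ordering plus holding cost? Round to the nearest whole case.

Carrying cost H = $202 × 10% = $20.2000/case/yr
2DS/H = 2·31,800·290/20.2 = 913,069.31
EOQ = √913,069.31 ≈ 955.55

956 cases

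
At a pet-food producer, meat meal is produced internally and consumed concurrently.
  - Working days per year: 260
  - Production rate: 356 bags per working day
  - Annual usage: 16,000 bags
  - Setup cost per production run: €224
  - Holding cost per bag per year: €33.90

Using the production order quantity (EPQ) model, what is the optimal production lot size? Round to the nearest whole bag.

Daily demand d = 16,000/260 = 61.538; p = 356; 1 − d/p = 0.82714
EPQ = √(2DS / (H(1 − d/p)))
    = √(2 × 16,000 × 224 / (33.9 × 0.82714)) ≈ 505.60

506 bags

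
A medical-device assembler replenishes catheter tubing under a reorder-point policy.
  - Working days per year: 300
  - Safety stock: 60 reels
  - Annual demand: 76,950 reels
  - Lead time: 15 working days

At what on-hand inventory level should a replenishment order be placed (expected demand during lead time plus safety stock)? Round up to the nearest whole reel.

Daily demand d = 76,950 / 300 = 256.500 reels/day
Demand during lead time = 256.500 × 15 = 3,847.50
Reorder point = 3,847.50 + 60 = 3,907.50 → round up

3,908 reels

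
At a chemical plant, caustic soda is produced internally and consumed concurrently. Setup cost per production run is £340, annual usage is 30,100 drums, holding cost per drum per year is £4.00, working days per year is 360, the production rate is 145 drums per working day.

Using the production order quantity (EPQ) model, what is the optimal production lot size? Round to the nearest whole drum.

3,477 drums

d = 30,100/360 = 83.6111 drums/day;  effective holding cost H(1 − d/p) = 4·(1 − 83.6111/145) = 1.69349
Q* = √(2DS / H_eff) = √(2·30,100·340 / 1.69349) ≈ 3,476.54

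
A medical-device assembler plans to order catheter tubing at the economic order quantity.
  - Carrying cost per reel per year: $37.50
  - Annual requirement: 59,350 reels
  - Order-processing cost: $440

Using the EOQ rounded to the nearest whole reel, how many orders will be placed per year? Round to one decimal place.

50.3 orders per year

Q* = √(2·D·S / H) = √(2·59,350·440 / 37.5) = √1,392,746.7 ≈ 1,180.15 → Q = 1,180
Orders per year = D/Q = 59,350 / 1,180 = 50.297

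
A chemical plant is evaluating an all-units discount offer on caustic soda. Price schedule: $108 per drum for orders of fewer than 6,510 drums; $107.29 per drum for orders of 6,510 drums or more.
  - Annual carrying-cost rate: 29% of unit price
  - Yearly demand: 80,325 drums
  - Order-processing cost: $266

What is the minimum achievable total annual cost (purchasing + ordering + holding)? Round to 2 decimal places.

H₁ = 29%×$108 = $31.3200;  H₂ = 29%×$107.29 = $31.1141
EOQ₁ = √(2×80,325×266/31.3200) = 1,168.07  (< 6,510, feasible at tier 1)
EOQ₂ = √(2×80,325×266/31.1141) = 1,171.93  (< 6,510 → use Q = 6,510 at tier-2 price)
TC(tier 1 (EOQ₁), Q≈1,168.1) = $8,711,684.07
TC(tier 2, Q≈6,510.0) = $8,722,627.74
Minimum at tier 1 (EOQ₁): $8,711,684.07

$8,711,684.07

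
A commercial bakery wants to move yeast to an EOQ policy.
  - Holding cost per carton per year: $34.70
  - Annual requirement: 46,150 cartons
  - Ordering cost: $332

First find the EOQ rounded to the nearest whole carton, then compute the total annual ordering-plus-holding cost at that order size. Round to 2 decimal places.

Q* = √(2·D·S / H) = √(2·46,150·332 / 34.7) = √883,100.9 ≈ 939.73 → Q = 940 cartons
Annual ordering cost = (D/Q)·S = (46,150/940) × 332 = $16,299.79
Annual holding cost  = (Q/2)·H = (940/2) × 34.7 = $16,309.00
Total = $16,299.79 + $16,309.00 = $32,608.79

$32,608.79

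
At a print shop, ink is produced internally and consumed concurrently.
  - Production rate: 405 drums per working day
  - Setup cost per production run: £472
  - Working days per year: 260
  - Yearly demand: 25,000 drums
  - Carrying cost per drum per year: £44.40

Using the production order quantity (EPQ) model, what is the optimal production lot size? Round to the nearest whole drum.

835 drums

Daily demand d = 25,000/260 = 96.154; p = 405; 1 − d/p = 0.76258
EPQ = √(2DS / (H(1 − d/p)))
    = √(2 × 25,000 × 472 / (44.4 × 0.76258)) ≈ 834.87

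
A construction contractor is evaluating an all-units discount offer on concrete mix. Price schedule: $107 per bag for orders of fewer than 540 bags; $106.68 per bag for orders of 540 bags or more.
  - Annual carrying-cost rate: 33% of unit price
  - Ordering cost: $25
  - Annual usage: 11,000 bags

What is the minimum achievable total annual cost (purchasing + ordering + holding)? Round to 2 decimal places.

$1,181,406.87

H₁ = 33%×$107 = $35.3100;  H₂ = 33%×$106.68 = $35.2044
EOQ₁ = √(2×11,000×25/35.3100) = 124.81  (< 540, feasible at tier 1)
EOQ₂ = √(2×11,000×25/35.2044) = 124.99  (< 540 → use Q = 540 at tier-2 price)
TC(tier 1 (EOQ₁), Q≈124.8) = $1,181,406.87
TC(tier 2, Q≈540.0) = $1,183,494.45
Minimum at tier 1 (EOQ₁): $1,181,406.87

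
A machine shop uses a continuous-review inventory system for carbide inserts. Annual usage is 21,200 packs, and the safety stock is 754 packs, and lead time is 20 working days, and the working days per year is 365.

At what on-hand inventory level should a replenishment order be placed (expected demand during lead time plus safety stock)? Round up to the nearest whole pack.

1,916 packs

Daily demand d = 21,200 / 365 = 58.082 packs/day
Demand during lead time = 58.082 × 20 = 1,161.64
Reorder point = 1,161.64 + 754 = 1,915.64 → round up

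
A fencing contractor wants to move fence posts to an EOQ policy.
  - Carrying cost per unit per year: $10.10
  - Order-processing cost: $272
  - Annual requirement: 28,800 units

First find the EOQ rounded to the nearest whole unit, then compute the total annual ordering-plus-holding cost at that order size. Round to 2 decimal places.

Q* = √(2·D·S / H) = √(2·28,800·272 / 10.1) = √1,551,207.9 ≈ 1,245.47 → Q = 1,245 units
Orders/yr = 28,800/1,245 = 23.133; ordering cost = 23.133 × $272 = $6,292.05
Average inventory = 1,245/2 = 622.5; holding cost = 622.5 × $10.1 = $6,287.25
Total = $6,292.05 + $6,287.25 = $12,579.30

$12,579.30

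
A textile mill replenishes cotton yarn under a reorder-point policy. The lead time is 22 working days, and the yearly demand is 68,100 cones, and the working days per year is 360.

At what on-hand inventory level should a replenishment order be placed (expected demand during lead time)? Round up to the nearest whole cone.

Daily demand d = 68,100 / 360 = 189.167 cones/day
Demand during lead time = 189.167 × 22 = 4,161.67
Reorder point = 4,161.67 → round up

4,162 cones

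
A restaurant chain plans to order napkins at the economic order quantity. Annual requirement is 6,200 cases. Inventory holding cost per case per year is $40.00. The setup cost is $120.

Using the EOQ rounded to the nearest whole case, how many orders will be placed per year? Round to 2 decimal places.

32.12 orders per year

2DS/H = 2·6,200·120/40 = 37,200.00
EOQ = √37,200.00 ≈ 192.87 → Q = 193
N = D/Q = 6,200/193 ≈ 32.124 orders/yr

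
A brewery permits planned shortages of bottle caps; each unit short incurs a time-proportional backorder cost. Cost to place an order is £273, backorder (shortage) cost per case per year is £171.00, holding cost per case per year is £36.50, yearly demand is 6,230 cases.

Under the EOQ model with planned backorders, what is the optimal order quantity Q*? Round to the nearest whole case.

Q* = √(2DS/H) · √((H + b)/b)
   = √(2 × 6,230 × 273 / 36.5) · √((36.5 + 171) / 171)
   = 305.277 × 1.1016 ≈ 336.28

336 cases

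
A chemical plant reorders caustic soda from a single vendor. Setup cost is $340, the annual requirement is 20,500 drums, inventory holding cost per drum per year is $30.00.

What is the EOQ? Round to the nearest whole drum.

Optimal lot size Q* = (2 × 20,500 × $340 / $30)^½ ≈ 681.66

682 drums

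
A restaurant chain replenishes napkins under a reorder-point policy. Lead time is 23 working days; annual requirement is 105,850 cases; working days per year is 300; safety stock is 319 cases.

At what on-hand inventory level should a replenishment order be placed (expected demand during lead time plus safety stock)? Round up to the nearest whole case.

Daily demand d = 105,850 / 300 = 352.833 cases/day
Demand during lead time = 352.833 × 23 = 8,115.17
Reorder point = 8,115.17 + 319 = 8,434.17 → round up

8,435 cases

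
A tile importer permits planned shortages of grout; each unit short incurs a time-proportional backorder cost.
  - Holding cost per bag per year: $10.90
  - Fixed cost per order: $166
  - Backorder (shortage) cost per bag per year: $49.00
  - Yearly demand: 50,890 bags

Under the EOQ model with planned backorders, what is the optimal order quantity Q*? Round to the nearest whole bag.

1,377 bags

Q* = √(2DS/H) · √((H + b)/b)
   = √(2 × 50,890 × 166 / 10.9) · √((10.9 + 49) / 49)
   = 1,245.008 × 1.1056 ≈ 1,376.54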